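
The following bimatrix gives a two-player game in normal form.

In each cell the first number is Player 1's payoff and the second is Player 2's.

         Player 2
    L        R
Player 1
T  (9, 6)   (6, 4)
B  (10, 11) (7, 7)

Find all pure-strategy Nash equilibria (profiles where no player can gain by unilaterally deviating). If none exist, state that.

Player 1 against L: payoffs 9, 10 → best response B.
Player 1 against R: payoffs 6, 7 → best response B.
Player 2 against T: payoffs 6, 4 → best response L.
Player 2 against B: payoffs 11, 7 → best response L.
Mutual best responses: (B, L).

(B, L)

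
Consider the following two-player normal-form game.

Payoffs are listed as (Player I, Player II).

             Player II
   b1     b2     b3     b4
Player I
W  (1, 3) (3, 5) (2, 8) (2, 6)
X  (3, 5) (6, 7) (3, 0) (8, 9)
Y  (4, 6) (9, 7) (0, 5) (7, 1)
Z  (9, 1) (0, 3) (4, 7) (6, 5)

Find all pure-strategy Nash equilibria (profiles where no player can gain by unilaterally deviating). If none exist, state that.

For each player, find the best response to each opponent profile; mutual best responses are the pure NE.
Player I against b1: payoffs 1, 3, 4, 9 → best response Z.
Player I against b2: payoffs 3, 6, 9, 0 → best response Y.
Player I against b3: payoffs 2, 3, 0, 4 → best response Z.
Player I against b4: payoffs 2, 8, 7, 6 → best response X.
Player II against W: payoffs 3, 5, 8, 6 → best response b3.
Player II against X: payoffs 5, 7, 0, 9 → best response b4.
Player II against Y: payoffs 6, 7, 5, 1 → best response b2.
Player II against Z: payoffs 1, 3, 7, 5 → best response b3.
Mutual best responses: (X, b4); (Y, b2); (Z, b3).

The pure Nash equilibria are (X, b4) and (Y, b2) and (Z, b3).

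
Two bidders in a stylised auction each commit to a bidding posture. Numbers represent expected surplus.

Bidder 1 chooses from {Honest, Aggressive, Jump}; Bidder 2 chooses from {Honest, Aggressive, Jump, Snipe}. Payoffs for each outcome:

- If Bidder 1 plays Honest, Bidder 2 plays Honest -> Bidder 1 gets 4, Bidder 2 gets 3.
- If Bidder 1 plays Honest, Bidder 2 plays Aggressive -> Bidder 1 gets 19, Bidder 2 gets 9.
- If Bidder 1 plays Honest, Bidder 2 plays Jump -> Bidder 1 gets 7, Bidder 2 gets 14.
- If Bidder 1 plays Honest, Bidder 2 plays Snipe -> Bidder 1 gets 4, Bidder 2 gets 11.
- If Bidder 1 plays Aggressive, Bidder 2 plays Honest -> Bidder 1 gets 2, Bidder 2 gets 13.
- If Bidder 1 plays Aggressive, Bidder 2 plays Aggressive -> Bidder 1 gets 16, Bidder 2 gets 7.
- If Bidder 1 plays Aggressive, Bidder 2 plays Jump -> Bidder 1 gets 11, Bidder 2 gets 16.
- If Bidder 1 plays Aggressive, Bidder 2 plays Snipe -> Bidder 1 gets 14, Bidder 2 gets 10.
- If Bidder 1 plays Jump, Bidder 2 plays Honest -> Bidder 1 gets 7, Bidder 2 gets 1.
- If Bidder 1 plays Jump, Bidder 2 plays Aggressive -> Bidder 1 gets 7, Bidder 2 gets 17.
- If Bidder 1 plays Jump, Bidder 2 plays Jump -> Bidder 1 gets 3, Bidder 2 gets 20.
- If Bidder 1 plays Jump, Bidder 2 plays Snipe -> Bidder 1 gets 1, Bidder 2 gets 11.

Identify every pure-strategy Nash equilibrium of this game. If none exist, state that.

Pure NE: (Aggressive, Jump)

(Honest, Honest): Bidder 1 can switch to Jump (4 → 7). Not NE.
(Honest, Aggressive): Bidder 2 can switch to Jump (9 → 14). Not NE.
(Honest, Jump): Bidder 1 can switch to Aggressive (7 → 11). Not NE.
(Honest, Snipe): Bidder 1 can switch to Aggressive (4 → 14). Not NE.
(Aggressive, Honest): Bidder 1 can switch to Honest (2 → 4). Not NE.
(Aggressive, Aggressive): Bidder 1 can switch to Honest (16 → 19). Not NE.
(Aggressive, Jump): Bidder 1 gets 11, best alternative 7; Bidder 2 gets 16, best alternative 13. No profitable deviation — NE.
(Aggressive, Snipe): Bidder 2 can switch to Honest (10 → 13). Not NE.
(Jump, Honest): Bidder 2 can switch to Aggressive (1 → 17). Not NE.
(The remaining 3 profiles each have a profitable deviation by the same check.)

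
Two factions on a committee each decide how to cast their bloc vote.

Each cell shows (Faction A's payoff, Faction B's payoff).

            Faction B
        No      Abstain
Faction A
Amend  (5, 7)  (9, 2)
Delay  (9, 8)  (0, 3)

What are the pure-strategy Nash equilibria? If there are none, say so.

The unique pure-strategy Nash equilibrium is (Delay, No).

Faction A against No: payoffs 5, 9 → best response Delay.
Faction A against Abstain: payoffs 9, 0 → best response Amend.
Faction B against Amend: payoffs 7, 2 → best response No.
Faction B against Delay: payoffs 8, 3 → best response No.
Mutual best responses: (Delay, No).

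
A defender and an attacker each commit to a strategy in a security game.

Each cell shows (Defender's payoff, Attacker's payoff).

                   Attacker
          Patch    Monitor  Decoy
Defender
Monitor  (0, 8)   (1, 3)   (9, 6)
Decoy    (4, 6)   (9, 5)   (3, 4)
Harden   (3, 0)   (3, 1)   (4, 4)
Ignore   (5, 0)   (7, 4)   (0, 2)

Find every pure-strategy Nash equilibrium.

(Monitor, Patch): Defender can switch to Decoy (0 → 4). Not NE.
(Monitor, Monitor): Defender can switch to Decoy (1 → 9). Not NE.
(Monitor, Decoy): Attacker can switch to Patch (6 → 8). Not NE.
(Decoy, Patch): Defender can switch to Ignore (4 → 5). Not NE.
(Decoy, Monitor): Attacker can switch to Patch (5 → 6). Not NE.
(Decoy, Decoy): Defender can switch to Monitor (3 → 9). Not NE.
(Harden, Patch): Defender can switch to Decoy (3 → 4). Not NE.
(Harden, Monitor): Defender can switch to Decoy (3 → 9). Not NE.
(The remaining 4 profiles each have a profitable deviation by the same check.)

This game has no pure Nash equilibrium.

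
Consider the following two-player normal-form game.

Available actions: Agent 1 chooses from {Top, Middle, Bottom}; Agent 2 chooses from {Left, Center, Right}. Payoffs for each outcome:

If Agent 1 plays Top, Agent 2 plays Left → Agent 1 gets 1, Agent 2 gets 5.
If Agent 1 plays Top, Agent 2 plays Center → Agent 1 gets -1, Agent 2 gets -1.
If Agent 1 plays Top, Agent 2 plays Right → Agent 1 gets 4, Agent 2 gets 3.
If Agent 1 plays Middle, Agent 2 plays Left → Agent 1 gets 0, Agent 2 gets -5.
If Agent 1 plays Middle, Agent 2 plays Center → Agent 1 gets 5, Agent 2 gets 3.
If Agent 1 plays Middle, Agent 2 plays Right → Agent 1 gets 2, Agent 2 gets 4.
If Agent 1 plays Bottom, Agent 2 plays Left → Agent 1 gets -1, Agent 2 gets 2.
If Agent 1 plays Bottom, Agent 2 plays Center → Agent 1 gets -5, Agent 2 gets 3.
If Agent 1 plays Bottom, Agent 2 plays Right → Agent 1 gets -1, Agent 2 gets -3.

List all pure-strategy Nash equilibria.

The unique pure-strategy Nash equilibrium is (Top, Left).

(Top, Left): Agent 1 gets 1, best alternative 0; Agent 2 gets 5, best alternative 3. No profitable deviation — NE.
(Top, Center): Agent 1 can switch to Middle (-1 → 5). Not NE.
(Top, Right): Agent 2 can switch to Left (3 → 5). Not NE.
(Middle, Left): Agent 1 can switch to Top (0 → 1). Not NE.
(Middle, Center): Agent 2 can switch to Right (3 → 4). Not NE.
(Middle, Right): Agent 1 can switch to Top (2 → 4). Not NE.
(Bottom, Left): Agent 1 can switch to Top (-1 → 1). Not NE.
(Bottom, Center): Agent 1 can switch to Top (-5 → -1). Not NE.
(Bottom, Right): Agent 1 can switch to Top (-1 → 4). Not NE.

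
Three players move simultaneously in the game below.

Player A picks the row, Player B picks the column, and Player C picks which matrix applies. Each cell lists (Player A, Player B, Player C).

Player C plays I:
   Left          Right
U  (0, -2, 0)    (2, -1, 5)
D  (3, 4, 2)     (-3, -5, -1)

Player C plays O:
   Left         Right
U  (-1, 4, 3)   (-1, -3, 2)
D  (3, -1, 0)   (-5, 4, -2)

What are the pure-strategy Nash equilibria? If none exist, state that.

The pure Nash equilibria are (U, Right, I), (D, Left, I).

(U, Left, I): Player A can switch to D (0 → 3). Not NE.
(U, Left, O): Player A can switch to D (-1 → 3). Not NE.
(U, Right, I): Player A gets 2, best alternative -3; Player B gets -1, best alternative -2; Player C gets 5, best alternative 2. No profitable deviation — NE.
(U, Right, O): Player B can switch to Left (-3 → 4). Not NE.
(D, Left, I): Player A gets 3, best alternative 0; Player B gets 4, best alternative -5; Player C gets 2, best alternative 0. No profitable deviation — NE.
(D, Left, O): Player B can switch to Right (-1 → 4). Not NE.
(D, Right, I): Player A can switch to U (-3 → 2). Not NE.
(D, Right, O): Player A can switch to U (-5 → -1). Not NE.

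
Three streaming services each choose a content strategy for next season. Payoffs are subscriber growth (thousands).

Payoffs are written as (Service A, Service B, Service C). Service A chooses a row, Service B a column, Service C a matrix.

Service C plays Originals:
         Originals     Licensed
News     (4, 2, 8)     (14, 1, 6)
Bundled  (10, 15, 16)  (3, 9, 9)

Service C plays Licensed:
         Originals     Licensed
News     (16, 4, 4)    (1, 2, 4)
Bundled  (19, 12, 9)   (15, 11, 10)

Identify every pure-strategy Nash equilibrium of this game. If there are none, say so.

(Bundled, Originals, Originals)

Mark each player's best response to every combination of opponents' strategies; a profile where every player is best-responding is a pure Nash equilibrium.
Service A against (Originals, Originals): payoffs 4, 10 → best response Bundled.
Service A against (Originals, Licensed): payoffs 16, 19 → best response Bundled.
Service A against (Licensed, Originals): payoffs 14, 3 → best response News.
Service A against (Licensed, Licensed): payoffs 1, 15 → best response Bundled.
Service B against (News, Originals): payoffs 2, 1 → best response Originals.
Service B against (News, Licensed): payoffs 4, 2 → best response Originals.
Service B against (Bundled, Originals): payoffs 15, 9 → best response Originals.
Service B against (Bundled, Licensed): payoffs 12, 11 → best response Originals.
Service C against (News, Originals): payoffs 8, 4 → best response Originals.
Service C against (News, Licensed): payoffs 6, 4 → best response Originals.
Service C against (Bundled, Originals): payoffs 16, 9 → best response Originals.
Service C against (Bundled, Licensed): payoffs 9, 10 → best response Licensed.
Mutual best responses: (Bundled, Originals, Originals).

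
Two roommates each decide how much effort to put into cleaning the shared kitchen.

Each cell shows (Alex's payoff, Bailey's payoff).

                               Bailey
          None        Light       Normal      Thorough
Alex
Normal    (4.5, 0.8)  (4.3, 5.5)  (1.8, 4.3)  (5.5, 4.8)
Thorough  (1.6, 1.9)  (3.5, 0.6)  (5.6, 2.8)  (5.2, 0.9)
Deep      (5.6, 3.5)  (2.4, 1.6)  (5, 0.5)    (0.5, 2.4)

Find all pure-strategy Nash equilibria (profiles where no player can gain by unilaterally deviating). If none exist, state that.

Check each profile: it is a Nash equilibrium iff no player can strictly gain by switching unilaterally.
(Normal, None): Alex can switch to Deep (4.5 → 5.6). Not NE.
(Normal, Light): Alex gets 4.3, best alternative 3.5; Bailey gets 5.5, best alternative 4.8. No profitable deviation — NE.
(Normal, Normal): Alex can switch to Thorough (1.8 → 5.6). Not NE.
(Normal, Thorough): Bailey can switch to Light (4.8 → 5.5). Not NE.
(Thorough, None): Alex can switch to Normal (1.6 → 4.5). Not NE.
(Thorough, Light): Alex can switch to Normal (3.5 → 4.3). Not NE.
(Thorough, Normal): Alex gets 5.6, best alternative 5; Bailey gets 2.8, best alternative 1.9. No profitable deviation — NE.
(Thorough, Thorough): Alex can switch to Normal (5.2 → 5.5). Not NE.
(Deep, None): Alex gets 5.6, best alternative 4.5; Bailey gets 3.5, best alternative 2.4. No profitable deviation — NE.
(Deep, Light): Alex can switch to Normal (2.4 → 4.3). Not NE.
(Deep, Normal): Alex can switch to Thorough (5 → 5.6). Not NE.
(Deep, Thorough): Alex can switch to Normal (0.5 → 5.5). Not NE.

Pure-strategy Nash equilibria: (Normal, Light); (Thorough, Normal); (Deep, None)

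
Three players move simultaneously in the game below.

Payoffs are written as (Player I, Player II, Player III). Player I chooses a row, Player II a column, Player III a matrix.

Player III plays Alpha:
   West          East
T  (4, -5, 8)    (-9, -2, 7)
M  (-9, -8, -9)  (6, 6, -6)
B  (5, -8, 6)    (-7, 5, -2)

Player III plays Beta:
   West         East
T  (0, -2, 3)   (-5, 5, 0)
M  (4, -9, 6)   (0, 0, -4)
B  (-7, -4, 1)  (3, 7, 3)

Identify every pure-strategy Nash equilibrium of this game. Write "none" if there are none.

Pure NE: (B, East, Beta)

Check each profile: it is a Nash equilibrium iff no player can strictly gain by switching unilaterally.
(T, West, Alpha): Player I can switch to B (4 → 5). Not NE.
(T, West, Beta): Player I can switch to M (0 → 4). Not NE.
(T, East, Alpha): Player I can switch to M (-9 → 6). Not NE.
(T, East, Beta): Player I can switch to M (-5 → 0). Not NE.
(M, West, Alpha): Player I can switch to T (-9 → 4). Not NE.
(M, West, Beta): Player II can switch to East (-9 → 0). Not NE.
(M, East, Alpha): Player III can switch to Beta (-6 → -4). Not NE.
(M, East, Beta): Player I can switch to B (0 → 3). Not NE.
(B, East, Beta): Player I gets 3, best alternative 0; Player II gets 7, best alternative -4; Player III gets 3, best alternative -2. No profitable deviation — NE.
(The remaining 3 profiles each have a profitable deviation by the same check.)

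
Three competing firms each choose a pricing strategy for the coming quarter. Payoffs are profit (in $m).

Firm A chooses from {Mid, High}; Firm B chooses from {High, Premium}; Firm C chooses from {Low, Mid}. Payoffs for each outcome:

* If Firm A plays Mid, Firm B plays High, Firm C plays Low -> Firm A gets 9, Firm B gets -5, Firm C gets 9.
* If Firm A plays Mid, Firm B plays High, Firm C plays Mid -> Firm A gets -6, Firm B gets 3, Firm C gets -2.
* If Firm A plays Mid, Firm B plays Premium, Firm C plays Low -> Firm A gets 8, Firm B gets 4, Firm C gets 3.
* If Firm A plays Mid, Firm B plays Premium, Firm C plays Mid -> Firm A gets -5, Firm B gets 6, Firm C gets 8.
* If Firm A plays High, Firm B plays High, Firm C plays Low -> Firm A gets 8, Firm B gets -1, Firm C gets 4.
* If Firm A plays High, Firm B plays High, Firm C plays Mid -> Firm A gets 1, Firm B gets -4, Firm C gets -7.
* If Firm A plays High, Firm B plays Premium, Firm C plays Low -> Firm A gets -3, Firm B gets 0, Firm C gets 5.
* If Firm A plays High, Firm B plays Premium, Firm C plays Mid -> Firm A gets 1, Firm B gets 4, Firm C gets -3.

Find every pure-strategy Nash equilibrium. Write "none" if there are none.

There is no pure-strategy Nash equilibrium.

(Mid, High, Low): Firm B can switch to Premium (-5 → 4). Not NE.
(Mid, High, Mid): Firm A can switch to High (-6 → 1). Not NE.
(Mid, Premium, Low): Firm C can switch to Mid (3 → 8). Not NE.
(Mid, Premium, Mid): Firm A can switch to High (-5 → 1). Not NE.
(High, High, Low): Firm A can switch to Mid (8 → 9). Not NE.
(High, High, Mid): Firm B can switch to Premium (-4 → 4). Not NE.
(The remaining 2 profiles each have a profitable deviation by the same check.)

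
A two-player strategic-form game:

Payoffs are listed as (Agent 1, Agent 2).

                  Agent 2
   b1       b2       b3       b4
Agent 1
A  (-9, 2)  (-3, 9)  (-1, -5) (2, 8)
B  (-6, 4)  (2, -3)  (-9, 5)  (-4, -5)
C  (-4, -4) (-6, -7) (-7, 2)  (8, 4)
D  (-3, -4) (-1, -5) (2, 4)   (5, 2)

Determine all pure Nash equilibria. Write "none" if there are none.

Check each profile: it is a Nash equilibrium iff no player can strictly gain by switching unilaterally.
(A, b1): Agent 1 can switch to B (-9 → -6). Not NE.
(A, b2): Agent 1 can switch to B (-3 → 2). Not NE.
(A, b3): Agent 1 can switch to D (-1 → 2). Not NE.
(A, b4): Agent 1 can switch to C (2 → 8). Not NE.
(B, b1): Agent 1 can switch to C (-6 → -4). Not NE.
(B, b2): Agent 2 can switch to b1 (-3 → 4). Not NE.
(C, b4): Agent 1 gets 8, best alternative 5; Agent 2 gets 4, best alternative 2. No profitable deviation — NE.
(D, b3): Agent 1 gets 2, best alternative -1; Agent 2 gets 4, best alternative 2. No profitable deviation — NE.
(The remaining 8 profiles each have a profitable deviation by the same check.)

(C, b4) and (D, b3)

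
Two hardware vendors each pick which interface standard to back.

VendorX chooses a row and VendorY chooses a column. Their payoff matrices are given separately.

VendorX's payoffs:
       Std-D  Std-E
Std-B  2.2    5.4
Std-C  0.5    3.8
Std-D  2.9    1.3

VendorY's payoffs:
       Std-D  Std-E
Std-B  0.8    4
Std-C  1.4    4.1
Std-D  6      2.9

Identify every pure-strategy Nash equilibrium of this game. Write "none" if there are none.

Pure-strategy Nash equilibria: (Std-B, Std-E); (Std-D, Std-D)

(Std-B, Std-D): VendorX can switch to Std-D (2.2 → 2.9). Not NE.
(Std-B, Std-E): VendorX gets 5.4, best alternative 3.8; VendorY gets 4, best alternative 0.8. No profitable deviation — NE.
(Std-C, Std-D): VendorX can switch to Std-B (0.5 → 2.2). Not NE.
(Std-C, Std-E): VendorX can switch to Std-B (3.8 → 5.4). Not NE.
(Std-D, Std-D): VendorX gets 2.9, best alternative 2.2; VendorY gets 6, best alternative 2.9. No profitable deviation — NE.
(Std-D, Std-E): VendorX can switch to Std-B (1.3 → 5.4). Not NE.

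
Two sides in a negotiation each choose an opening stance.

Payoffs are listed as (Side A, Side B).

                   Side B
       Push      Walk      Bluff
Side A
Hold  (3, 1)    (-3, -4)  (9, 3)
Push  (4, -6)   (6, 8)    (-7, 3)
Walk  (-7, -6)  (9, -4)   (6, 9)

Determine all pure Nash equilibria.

(Hold, Bluff)

Check each profile: it is a Nash equilibrium iff no player can strictly gain by switching unilaterally.
(Hold, Push): Side A can switch to Push (3 → 4). Not NE.
(Hold, Walk): Side A can switch to Push (-3 → 6). Not NE.
(Hold, Bluff): Side A gets 9, best alternative 6; Side B gets 3, best alternative 1. No profitable deviation — NE.
(Push, Push): Side B can switch to Walk (-6 → 8). Not NE.
(Push, Walk): Side A can switch to Walk (6 → 9). Not NE.
(Push, Bluff): Side A can switch to Hold (-7 → 9). Not NE.
(Walk, Push): Side A can switch to Hold (-7 → 3). Not NE.
(Walk, Walk): Side B can switch to Bluff (-4 → 9). Not NE.
(Walk, Bluff): Side A can switch to Hold (6 → 9). Not NE.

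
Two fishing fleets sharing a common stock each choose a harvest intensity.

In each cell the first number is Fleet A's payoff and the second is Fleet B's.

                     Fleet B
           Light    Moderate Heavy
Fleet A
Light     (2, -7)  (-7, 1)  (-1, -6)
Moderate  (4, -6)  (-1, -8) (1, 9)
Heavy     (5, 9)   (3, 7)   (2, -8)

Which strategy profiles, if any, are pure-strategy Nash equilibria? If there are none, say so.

The unique pure-strategy Nash equilibrium is (Heavy, Light).

Fleet A against Light: payoffs 2, 4, 5 → best response Heavy.
Fleet A against Moderate: payoffs -7, -1, 3 → best response Heavy.
Fleet A against Heavy: payoffs -1, 1, 2 → best response Heavy.
Fleet B against Light: payoffs -7, 1, -6 → best response Moderate.
Fleet B against Moderate: payoffs -6, -8, 9 → best response Heavy.
Fleet B against Heavy: payoffs 9, 7, -8 → best response Light.
Mutual best responses: (Heavy, Light).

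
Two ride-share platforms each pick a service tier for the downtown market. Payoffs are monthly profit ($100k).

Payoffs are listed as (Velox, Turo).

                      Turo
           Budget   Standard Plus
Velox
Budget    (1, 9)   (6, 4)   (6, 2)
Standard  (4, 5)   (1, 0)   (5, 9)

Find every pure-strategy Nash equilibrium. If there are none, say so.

(Budget, Budget): Velox can switch to Standard (1 → 4). Not NE.
(Budget, Standard): Turo can switch to Budget (4 → 9). Not NE.
(Budget, Plus): Turo can switch to Budget (2 → 9). Not NE.
(Standard, Budget): Turo can switch to Plus (5 → 9). Not NE.
(Standard, Standard): Velox can switch to Budget (1 → 6). Not NE.
(Standard, Plus): Velox can switch to Budget (5 → 6). Not NE.

No pure-strategy Nash equilibrium.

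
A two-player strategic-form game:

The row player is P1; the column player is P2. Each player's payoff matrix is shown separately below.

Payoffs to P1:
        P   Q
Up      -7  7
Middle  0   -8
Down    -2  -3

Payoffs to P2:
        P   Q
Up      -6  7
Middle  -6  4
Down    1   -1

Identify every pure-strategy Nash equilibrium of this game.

Pure NE: (Up, Q)

P1 against P: payoffs -7, 0, -2 → best response Middle.
P1 against Q: payoffs 7, -8, -3 → best response Up.
P2 against Up: payoffs -6, 7 → best response Q.
P2 against Middle: payoffs -6, 4 → best response Q.
P2 against Down: payoffs 1, -1 → best response P.
Mutual best responses: (Up, Q).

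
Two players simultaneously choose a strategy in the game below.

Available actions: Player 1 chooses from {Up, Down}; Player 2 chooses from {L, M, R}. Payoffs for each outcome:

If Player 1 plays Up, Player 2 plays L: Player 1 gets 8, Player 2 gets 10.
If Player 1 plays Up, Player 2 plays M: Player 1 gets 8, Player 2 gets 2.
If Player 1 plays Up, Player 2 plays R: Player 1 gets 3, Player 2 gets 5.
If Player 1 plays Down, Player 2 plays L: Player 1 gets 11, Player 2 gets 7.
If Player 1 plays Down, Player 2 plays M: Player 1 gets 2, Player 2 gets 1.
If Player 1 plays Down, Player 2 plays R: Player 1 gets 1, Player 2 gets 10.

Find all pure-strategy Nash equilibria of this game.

There is no pure-strategy Nash equilibrium.

Mark each player's best response to every combination of opponents' strategies; a profile where every player is best-responding is a pure Nash equilibrium.
Player 1 against L: payoffs 8, 11 → best response Down.
Player 1 against M: payoffs 8, 2 → best response Up.
Player 1 against R: payoffs 3, 1 → best response Up.
Player 2 against Up: payoffs 10, 2, 5 → best response L.
Player 2 against Down: payoffs 7, 1, 10 → best response R.
No profile is a mutual best response for all players.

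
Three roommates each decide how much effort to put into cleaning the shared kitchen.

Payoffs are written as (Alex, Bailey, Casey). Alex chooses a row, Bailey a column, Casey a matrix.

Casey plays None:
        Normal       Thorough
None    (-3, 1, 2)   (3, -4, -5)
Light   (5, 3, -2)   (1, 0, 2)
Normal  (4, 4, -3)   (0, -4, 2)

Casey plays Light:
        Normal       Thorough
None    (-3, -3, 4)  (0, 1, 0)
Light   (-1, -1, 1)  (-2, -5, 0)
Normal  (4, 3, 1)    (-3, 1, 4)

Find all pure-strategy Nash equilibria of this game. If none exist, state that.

(None, Normal, None): Alex can switch to Light (-3 → 5). Not NE.
(None, Normal, Light): Alex can switch to Light (-3 → -1). Not NE.
(None, Thorough, None): Bailey can switch to Normal (-4 → 1). Not NE.
(None, Thorough, Light): Alex gets 0, best alternative -2; Bailey gets 1, best alternative -3; Casey gets 0, best alternative -5. No profitable deviation — NE.
(Light, Normal, None): Casey can switch to Light (-2 → 1). Not NE.
(Light, Normal, Light): Alex can switch to Normal (-1 → 4). Not NE.
(Light, Thorough, None): Alex can switch to None (1 → 3). Not NE.
(Light, Thorough, Light): Alex can switch to None (-2 → 0). Not NE.
(Normal, Normal, None): Alex can switch to Light (4 → 5). Not NE.
(Normal, Normal, Light): Alex gets 4, best alternative -1; Bailey gets 3, best alternative 1; Casey gets 1, best alternative -3. No profitable deviation — NE.
(Normal, Thorough, None): Alex can switch to None (0 → 3). Not NE.
(Normal, Thorough, Light): Alex can switch to None (-3 → 0). Not NE.

(None, Thorough, Light); (Normal, Normal, Light)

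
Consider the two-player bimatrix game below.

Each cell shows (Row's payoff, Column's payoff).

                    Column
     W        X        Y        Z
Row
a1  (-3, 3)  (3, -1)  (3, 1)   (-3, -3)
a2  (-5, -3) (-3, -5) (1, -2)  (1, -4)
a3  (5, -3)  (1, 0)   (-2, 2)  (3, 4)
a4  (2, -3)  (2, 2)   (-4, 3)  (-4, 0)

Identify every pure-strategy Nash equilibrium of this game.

Pure NE: (a3, Z)

Row against W: payoffs -3, -5, 5, 2 → best response a3.
Row against X: payoffs 3, -3, 1, 2 → best response a1.
Row against Y: payoffs 3, 1, -2, -4 → best response a1.
Row against Z: payoffs -3, 1, 3, -4 → best response a3.
Column against a1: payoffs 3, -1, 1, -3 → best response W.
Column against a2: payoffs -3, -5, -2, -4 → best response Y.
Column against a3: payoffs -3, 0, 2, 4 → best response Z.
Column against a4: payoffs -3, 2, 3, 0 → best response Y.
Mutual best responses: (a3, Z).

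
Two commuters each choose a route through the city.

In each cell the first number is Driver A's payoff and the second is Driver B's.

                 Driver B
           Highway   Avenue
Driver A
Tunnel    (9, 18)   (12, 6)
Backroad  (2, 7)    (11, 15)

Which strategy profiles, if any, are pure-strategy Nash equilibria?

Mark each player's best response to every combination of opponents' strategies; a profile where every player is best-responding is a pure Nash equilibrium.
Driver A against Highway: payoffs 9, 2 → best response Tunnel.
Driver A against Avenue: payoffs 12, 11 → best response Tunnel.
Driver B against Tunnel: payoffs 18, 6 → best response Highway.
Driver B against Backroad: payoffs 7, 15 → best response Avenue.
Mutual best responses: (Tunnel, Highway).

Pure NE: (Tunnel, Highway)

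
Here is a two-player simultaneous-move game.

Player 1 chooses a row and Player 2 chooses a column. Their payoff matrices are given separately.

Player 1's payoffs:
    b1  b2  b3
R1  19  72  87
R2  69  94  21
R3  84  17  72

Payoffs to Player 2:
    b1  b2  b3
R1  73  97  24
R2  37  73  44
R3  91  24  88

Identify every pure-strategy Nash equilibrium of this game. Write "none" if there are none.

Pure-strategy Nash equilibria: (R2, b2); (R3, b1)

Player 1 against b1: payoffs 19, 69, 84 → best response R3.
Player 1 against b2: payoffs 72, 94, 17 → best response R2.
Player 1 against b3: payoffs 87, 21, 72 → best response R1.
Player 2 against R1: payoffs 73, 97, 24 → best response b2.
Player 2 against R2: payoffs 37, 73, 44 → best response b2.
Player 2 against R3: payoffs 91, 24, 88 → best response b1.
Mutual best responses: (R2, b2); (R3, b1).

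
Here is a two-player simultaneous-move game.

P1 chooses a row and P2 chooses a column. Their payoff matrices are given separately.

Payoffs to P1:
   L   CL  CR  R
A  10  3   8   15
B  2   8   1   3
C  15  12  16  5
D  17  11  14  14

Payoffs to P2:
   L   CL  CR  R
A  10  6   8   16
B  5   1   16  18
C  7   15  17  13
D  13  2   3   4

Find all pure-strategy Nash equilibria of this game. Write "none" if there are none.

Pure-strategy Nash equilibria: (A, R), (C, CR), (D, L)

(A, L): P1 can switch to C (10 → 15). Not NE.
(A, CL): P1 can switch to B (3 → 8). Not NE.
(A, CR): P1 can switch to C (8 → 16). Not NE.
(A, R): P1 gets 15, best alternative 14; P2 gets 16, best alternative 10. No profitable deviation — NE.
(B, L): P1 can switch to A (2 → 10). Not NE.
(B, CL): P1 can switch to C (8 → 12). Not NE.
(B, CR): P1 can switch to A (1 → 8). Not NE.
(C, CR): P1 gets 16, best alternative 14; P2 gets 17, best alternative 15. No profitable deviation — NE.
(D, L): P1 gets 17, best alternative 15; P2 gets 13, best alternative 4. No profitable deviation — NE.
(The remaining 7 profiles each have a profitable deviation by the same check.)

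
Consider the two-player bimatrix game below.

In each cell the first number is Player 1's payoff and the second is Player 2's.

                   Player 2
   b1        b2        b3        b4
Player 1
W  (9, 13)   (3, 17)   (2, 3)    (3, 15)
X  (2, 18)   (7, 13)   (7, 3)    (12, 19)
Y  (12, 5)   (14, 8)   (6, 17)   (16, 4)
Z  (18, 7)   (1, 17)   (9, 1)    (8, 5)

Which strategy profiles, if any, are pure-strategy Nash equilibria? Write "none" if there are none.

none

Player 1 against b1: payoffs 9, 2, 12, 18 → best response Z.
Player 1 against b2: payoffs 3, 7, 14, 1 → best response Y.
Player 1 against b3: payoffs 2, 7, 6, 9 → best response Z.
Player 1 against b4: payoffs 3, 12, 16, 8 → best response Y.
Player 2 against W: payoffs 13, 17, 3, 15 → best response b2.
Player 2 against X: payoffs 18, 13, 3, 19 → best response b4.
Player 2 against Y: payoffs 5, 8, 17, 4 → best response b3.
Player 2 against Z: payoffs 7, 17, 1, 5 → best response b2.
No profile is a mutual best response for all players.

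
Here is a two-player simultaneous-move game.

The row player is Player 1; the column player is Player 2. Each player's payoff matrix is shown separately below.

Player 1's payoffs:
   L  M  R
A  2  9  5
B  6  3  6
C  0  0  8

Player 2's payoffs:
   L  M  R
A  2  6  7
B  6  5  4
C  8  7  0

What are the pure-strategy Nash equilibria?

The unique pure-strategy Nash equilibrium is (B, L).

(A, L): Player 1 can switch to B (2 → 6). Not NE.
(A, M): Player 2 can switch to R (6 → 7). Not NE.
(A, R): Player 1 can switch to B (5 → 6). Not NE.
(B, L): Player 1 gets 6, best alternative 2; Player 2 gets 6, best alternative 5. No profitable deviation — NE.
(B, M): Player 1 can switch to A (3 → 9). Not NE.
(B, R): Player 1 can switch to C (6 → 8). Not NE.
(C, L): Player 1 can switch to A (0 → 2). Not NE.
(C, M): Player 1 can switch to A (0 → 9). Not NE.
(C, R): Player 2 can switch to L (0 → 8). Not NE.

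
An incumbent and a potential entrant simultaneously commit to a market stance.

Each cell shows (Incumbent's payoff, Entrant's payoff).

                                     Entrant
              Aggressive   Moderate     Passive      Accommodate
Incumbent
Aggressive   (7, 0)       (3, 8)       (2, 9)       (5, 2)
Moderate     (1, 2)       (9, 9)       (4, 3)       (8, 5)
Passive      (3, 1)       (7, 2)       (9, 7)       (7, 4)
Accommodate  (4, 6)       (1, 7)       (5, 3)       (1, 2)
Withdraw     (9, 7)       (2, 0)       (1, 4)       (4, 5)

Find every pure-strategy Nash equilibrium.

(Moderate, Moderate), (Passive, Passive), (Withdraw, Aggressive)

(Aggressive, Aggressive): Incumbent can switch to Withdraw (7 → 9). Not NE.
(Aggressive, Moderate): Incumbent can switch to Moderate (3 → 9). Not NE.
(Aggressive, Passive): Incumbent can switch to Moderate (2 → 4). Not NE.
(Aggressive, Accommodate): Incumbent can switch to Moderate (5 → 8). Not NE.
(Moderate, Aggressive): Incumbent can switch to Aggressive (1 → 7). Not NE.
(Moderate, Moderate): Incumbent gets 9, best alternative 7; Entrant gets 9, best alternative 5. No profitable deviation — NE.
(Moderate, Passive): Incumbent can switch to Passive (4 → 9). Not NE.
(Passive, Passive): Incumbent gets 9, best alternative 5; Entrant gets 7, best alternative 4. No profitable deviation — NE.
(Withdraw, Aggressive): Incumbent gets 9, best alternative 7; Entrant gets 7, best alternative 5. No profitable deviation — NE.
(The remaining 11 profiles each have a profitable deviation by the same check.)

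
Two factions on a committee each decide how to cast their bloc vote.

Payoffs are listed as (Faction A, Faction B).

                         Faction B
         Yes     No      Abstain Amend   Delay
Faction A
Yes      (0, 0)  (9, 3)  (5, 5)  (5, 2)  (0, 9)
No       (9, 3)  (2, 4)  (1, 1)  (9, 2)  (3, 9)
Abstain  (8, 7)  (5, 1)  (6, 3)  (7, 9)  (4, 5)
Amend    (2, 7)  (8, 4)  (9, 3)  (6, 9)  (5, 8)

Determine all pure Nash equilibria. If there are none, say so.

(Yes, Yes): Faction A can switch to No (0 → 9). Not NE.
(Yes, No): Faction B can switch to Abstain (3 → 5). Not NE.
(Yes, Abstain): Faction A can switch to Abstain (5 → 6). Not NE.
(Yes, Amend): Faction A can switch to No (5 → 9). Not NE.
(Yes, Delay): Faction A can switch to No (0 → 3). Not NE.
(No, Yes): Faction B can switch to No (3 → 4). Not NE.
(No, No): Faction A can switch to Yes (2 → 9). Not NE.
(No, Abstain): Faction A can switch to Yes (1 → 5). Not NE.
(No, Amend): Faction B can switch to Yes (2 → 3). Not NE.
(No, Delay): Faction A can switch to Abstain (3 → 4). Not NE.
(Abstain, Yes): Faction A can switch to No (8 → 9). Not NE.
(Abstain, No): Faction A can switch to Yes (5 → 9). Not NE.
(The remaining 8 profiles each have a profitable deviation by the same check.)

There is no pure-strategy Nash equilibrium.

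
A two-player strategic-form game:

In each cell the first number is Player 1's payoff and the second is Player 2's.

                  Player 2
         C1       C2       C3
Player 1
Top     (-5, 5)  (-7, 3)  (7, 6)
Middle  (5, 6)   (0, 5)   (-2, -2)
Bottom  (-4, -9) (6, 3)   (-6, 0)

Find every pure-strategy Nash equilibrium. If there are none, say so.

Mark each player's best response to every combination of opponents' strategies; a profile where every player is best-responding is a pure Nash equilibrium.
Player 1 against C1: payoffs -5, 5, -4 → best response Middle.
Player 1 against C2: payoffs -7, 0, 6 → best response Bottom.
Player 1 against C3: payoffs 7, -2, -6 → best response Top.
Player 2 against Top: payoffs 5, 3, 6 → best response C3.
Player 2 against Middle: payoffs 6, 5, -2 → best response C1.
Player 2 against Bottom: payoffs -9, 3, 0 → best response C2.
Mutual best responses: (Top, C3); (Middle, C1); (Bottom, C2).

(Top, C3) and (Middle, C1) and (Bottom, C2)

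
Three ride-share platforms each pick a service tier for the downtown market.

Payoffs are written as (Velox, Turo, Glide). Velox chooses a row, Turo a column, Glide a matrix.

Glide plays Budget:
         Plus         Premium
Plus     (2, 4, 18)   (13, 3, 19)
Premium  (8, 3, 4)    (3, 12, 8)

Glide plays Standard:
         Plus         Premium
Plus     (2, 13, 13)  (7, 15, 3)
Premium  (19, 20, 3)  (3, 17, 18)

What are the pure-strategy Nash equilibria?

none

(Plus, Plus, Budget): Velox can switch to Premium (2 → 8). Not NE.
(Plus, Plus, Standard): Velox can switch to Premium (2 → 19). Not NE.
(Plus, Premium, Budget): Turo can switch to Plus (3 → 4). Not NE.
(Plus, Premium, Standard): Glide can switch to Budget (3 → 19). Not NE.
(Premium, Plus, Budget): Turo can switch to Premium (3 → 12). Not NE.
(Premium, Plus, Standard): Glide can switch to Budget (3 → 4). Not NE.
(The remaining 2 profiles each have a profitable deviation by the same check.)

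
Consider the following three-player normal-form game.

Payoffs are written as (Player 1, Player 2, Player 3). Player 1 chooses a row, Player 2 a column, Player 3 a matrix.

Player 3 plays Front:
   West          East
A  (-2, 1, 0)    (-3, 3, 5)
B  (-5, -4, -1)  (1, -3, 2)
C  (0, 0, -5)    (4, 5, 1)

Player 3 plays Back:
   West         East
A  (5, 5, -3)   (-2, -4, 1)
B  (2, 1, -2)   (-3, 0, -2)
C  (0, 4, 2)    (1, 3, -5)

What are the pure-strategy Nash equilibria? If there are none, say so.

Pure NE: (C, East, Front)

(A, West, Front): Player 1 can switch to C (-2 → 0). Not NE.
(A, West, Back): Player 3 can switch to Front (-3 → 0). Not NE.
(A, East, Front): Player 1 can switch to B (-3 → 1). Not NE.
(A, East, Back): Player 1 can switch to C (-2 → 1). Not NE.
(B, West, Front): Player 1 can switch to A (-5 → -2). Not NE.
(B, West, Back): Player 1 can switch to A (2 → 5). Not NE.
(B, East, Front): Player 1 can switch to C (1 → 4). Not NE.
(B, East, Back): Player 1 can switch to A (-3 → -2). Not NE.
(C, East, Front): Player 1 gets 4, best alternative 1; Player 2 gets 5, best alternative 0; Player 3 gets 1, best alternative -5. No profitable deviation — NE.
(The remaining 3 profiles each have a profitable deviation by the same check.)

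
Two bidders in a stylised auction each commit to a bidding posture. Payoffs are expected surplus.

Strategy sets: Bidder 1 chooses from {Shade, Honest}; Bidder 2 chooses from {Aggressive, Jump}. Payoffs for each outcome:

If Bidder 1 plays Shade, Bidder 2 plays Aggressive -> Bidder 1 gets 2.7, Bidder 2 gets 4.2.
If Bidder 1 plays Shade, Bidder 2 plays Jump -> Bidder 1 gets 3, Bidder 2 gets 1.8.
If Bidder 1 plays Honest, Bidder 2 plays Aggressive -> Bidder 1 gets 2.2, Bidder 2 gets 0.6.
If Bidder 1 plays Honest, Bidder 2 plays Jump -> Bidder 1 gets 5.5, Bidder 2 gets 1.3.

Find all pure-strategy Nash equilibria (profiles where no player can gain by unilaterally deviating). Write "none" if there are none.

Bidder 1 against Aggressive: payoffs 2.7, 2.2 → best response Shade.
Bidder 1 against Jump: payoffs 3, 5.5 → best response Honest.
Bidder 2 against Shade: payoffs 4.2, 1.8 → best response Aggressive.
Bidder 2 against Honest: payoffs 0.6, 1.3 → best response Jump.
Mutual best responses: (Shade, Aggressive); (Honest, Jump).

The pure Nash equilibria are (Shade, Aggressive), (Honest, Jump).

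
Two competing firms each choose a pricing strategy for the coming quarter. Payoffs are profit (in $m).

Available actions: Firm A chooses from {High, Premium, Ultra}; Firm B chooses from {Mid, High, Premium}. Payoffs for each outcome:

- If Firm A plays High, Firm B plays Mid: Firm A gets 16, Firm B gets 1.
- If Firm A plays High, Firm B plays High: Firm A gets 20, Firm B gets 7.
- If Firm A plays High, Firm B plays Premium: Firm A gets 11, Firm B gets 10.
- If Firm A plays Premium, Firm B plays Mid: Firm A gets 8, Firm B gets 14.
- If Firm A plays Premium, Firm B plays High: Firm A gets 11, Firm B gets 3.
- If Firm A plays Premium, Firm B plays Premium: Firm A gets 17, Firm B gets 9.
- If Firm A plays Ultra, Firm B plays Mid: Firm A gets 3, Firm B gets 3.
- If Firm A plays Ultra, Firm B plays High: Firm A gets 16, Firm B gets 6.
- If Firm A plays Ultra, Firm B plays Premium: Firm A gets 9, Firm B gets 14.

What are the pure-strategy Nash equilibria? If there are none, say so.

No pure-strategy Nash equilibrium.

For each player, find the best response to each opponent profile; mutual best responses are the pure NE.
Firm A against Mid: payoffs 16, 8, 3 → best response High.
Firm A against High: payoffs 20, 11, 16 → best response High.
Firm A against Premium: payoffs 11, 17, 9 → best response Premium.
Firm B against High: payoffs 1, 7, 10 → best response Premium.
Firm B against Premium: payoffs 14, 3, 9 → best response Mid.
Firm B against Ultra: payoffs 3, 6, 14 → best response Premium.
No profile is a mutual best response for all players.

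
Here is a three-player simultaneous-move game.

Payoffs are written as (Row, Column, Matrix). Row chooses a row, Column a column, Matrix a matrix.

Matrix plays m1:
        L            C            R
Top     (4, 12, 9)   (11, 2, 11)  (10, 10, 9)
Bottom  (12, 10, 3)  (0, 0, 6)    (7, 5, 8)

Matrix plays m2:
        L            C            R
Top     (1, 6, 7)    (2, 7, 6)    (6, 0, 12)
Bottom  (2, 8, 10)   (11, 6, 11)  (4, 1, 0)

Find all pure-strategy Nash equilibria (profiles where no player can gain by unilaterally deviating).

(Bottom, L, m2)

For each strategy profile, look for a profitable unilateral deviation.
(Top, L, m1): Row can switch to Bottom (4 → 12). Not NE.
(Top, L, m2): Row can switch to Bottom (1 → 2). Not NE.
(Top, C, m1): Column can switch to L (2 → 12). Not NE.
(Top, C, m2): Row can switch to Bottom (2 → 11). Not NE.
(Top, R, m1): Column can switch to L (10 → 12). Not NE.
(Top, R, m2): Column can switch to L (0 → 6). Not NE.
(Bottom, L, m1): Matrix can switch to m2 (3 → 10). Not NE.
(Bottom, L, m2): Row gets 2, best alternative 1; Column gets 8, best alternative 6; Matrix gets 10, best alternative 3. No profitable deviation — NE.
(Bottom, C, m1): Row can switch to Top (0 → 11). Not NE.
(Bottom, C, m2): Column can switch to L (6 → 8). Not NE.
(Bottom, R, m1): Row can switch to Top (7 → 10). Not NE.
(The remaining 1 profile has a profitable deviation by the same check.)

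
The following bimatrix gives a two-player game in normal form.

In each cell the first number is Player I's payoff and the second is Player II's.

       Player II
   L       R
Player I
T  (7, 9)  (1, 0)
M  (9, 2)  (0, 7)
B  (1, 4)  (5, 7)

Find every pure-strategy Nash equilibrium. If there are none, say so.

For each player, find the best response to each opponent profile; mutual best responses are the pure NE.
Player I against L: payoffs 7, 9, 1 → best response M.
Player I against R: payoffs 1, 0, 5 → best response B.
Player II against T: payoffs 9, 0 → best response L.
Player II against M: payoffs 2, 7 → best response R.
Player II against B: payoffs 4, 7 → best response R.
Mutual best responses: (B, R).

(B, R)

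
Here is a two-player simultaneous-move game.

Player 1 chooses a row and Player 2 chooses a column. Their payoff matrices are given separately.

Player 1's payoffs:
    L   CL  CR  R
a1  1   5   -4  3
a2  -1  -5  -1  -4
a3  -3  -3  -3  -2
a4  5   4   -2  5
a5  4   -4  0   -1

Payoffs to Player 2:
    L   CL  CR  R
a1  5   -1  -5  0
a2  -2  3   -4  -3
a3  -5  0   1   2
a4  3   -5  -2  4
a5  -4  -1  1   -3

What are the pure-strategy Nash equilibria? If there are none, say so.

The pure Nash equilibria are (a4, R) and (a5, CR).

Mark each player's best response to every combination of opponents' strategies; a profile where every player is best-responding is a pure Nash equilibrium.
Player 1 against L: payoffs 1, -1, -3, 5, 4 → best response a4.
Player 1 against CL: payoffs 5, -5, -3, 4, -4 → best response a1.
Player 1 against CR: payoffs -4, -1, -3, -2, 0 → best response a5.
Player 1 against R: payoffs 3, -4, -2, 5, -1 → best response a4.
Player 2 against a1: payoffs 5, -1, -5, 0 → best response L.
Player 2 against a2: payoffs -2, 3, -4, -3 → best response CL.
Player 2 against a3: payoffs -5, 0, 1, 2 → best response R.
Player 2 against a4: payoffs 3, -5, -2, 4 → best response R.
Player 2 against a5: payoffs -4, -1, 1, -3 → best response CR.
Mutual best responses: (a4, R); (a5, CR).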